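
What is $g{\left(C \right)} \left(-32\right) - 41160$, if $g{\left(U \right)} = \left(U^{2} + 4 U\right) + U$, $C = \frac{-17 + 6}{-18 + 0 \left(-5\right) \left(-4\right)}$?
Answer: $- \frac{3342848}{81} \approx -41270.0$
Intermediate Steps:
$C = \frac{11}{18}$ ($C = - \frac{11}{-18 + 0 \left(-4\right)} = - \frac{11}{-18 + 0} = - \frac{11}{-18} = \left(-11\right) \left(- \frac{1}{18}\right) = \frac{11}{18} \approx 0.61111$)
$g{\left(U \right)} = U^{2} + 5 U$
$g{\left(C \right)} \left(-32\right) - 41160 = \frac{11 \left(5 + \frac{11}{18}\right)}{18} \left(-32\right) - 41160 = \frac{11}{18} \cdot \frac{101}{18} \left(-32\right) - 41160 = \frac{1111}{324} \left(-32\right) - 41160 = - \frac{8888}{81} - 41160 = - \frac{3342848}{81}$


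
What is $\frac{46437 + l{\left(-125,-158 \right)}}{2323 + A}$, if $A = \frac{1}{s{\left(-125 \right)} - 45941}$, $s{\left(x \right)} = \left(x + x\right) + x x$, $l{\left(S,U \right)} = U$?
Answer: $\frac{1414563914}{71004817} \approx 19.922$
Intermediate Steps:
$s{\left(x \right)} = x^{2} + 2 x$ ($s{\left(x \right)} = 2 x + x^{2} = x^{2} + 2 x$)
$A = - \frac{1}{30566}$ ($A = \frac{1}{- 125 \left(2 - 125\right) - 45941} = \frac{1}{\left(-125\right) \left(-123\right) - 45941} = \frac{1}{15375 - 45941} = \frac{1}{-30566} = - \frac{1}{30566} \approx -3.2716 \cdot 10^{-5}$)
$\frac{46437 + l{\left(-125,-158 \right)}}{2323 + A} = \frac{46437 - 158}{2323 - \frac{1}{30566}} = \frac{46279}{\frac{71004817}{30566}} = 46279 \cdot \frac{30566}{71004817} = \frac{1414563914}{71004817}$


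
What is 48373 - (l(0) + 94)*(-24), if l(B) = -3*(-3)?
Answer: 50845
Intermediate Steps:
l(B) = 9
48373 - (l(0) + 94)*(-24) = 48373 - (9 + 94)*(-24) = 48373 - 103*(-24) = 48373 - 1*(-2472) = 48373 + 2472 = 50845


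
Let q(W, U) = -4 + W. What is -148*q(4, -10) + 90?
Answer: 90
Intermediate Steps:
-148*q(4, -10) + 90 = -148*(-4 + 4) + 90 = -148*0 + 90 = 0 + 90 = 90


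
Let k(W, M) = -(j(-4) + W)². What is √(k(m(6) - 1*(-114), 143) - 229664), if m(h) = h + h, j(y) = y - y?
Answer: 2*I*√61385 ≈ 495.52*I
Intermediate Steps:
j(y) = 0
m(h) = 2*h
k(W, M) = -W² (k(W, M) = -(0 + W)² = -W²)
√(k(m(6) - 1*(-114), 143) - 229664) = √(-(2*6 - 1*(-114))² - 229664) = √(-(12 + 114)² - 229664) = √(-1*126² - 229664) = √(-1*15876 - 229664) = √(-15876 - 229664) = √(-245540) = 2*I*√61385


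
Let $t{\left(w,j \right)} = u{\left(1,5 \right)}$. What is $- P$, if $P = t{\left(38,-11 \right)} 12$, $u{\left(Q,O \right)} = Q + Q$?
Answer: $-24$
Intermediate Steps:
$u{\left(Q,O \right)} = 2 Q$
$t{\left(w,j \right)} = 2$ ($t{\left(w,j \right)} = 2 \cdot 1 = 2$)
$P = 24$ ($P = 2 \cdot 12 = 24$)
$- P = \left(-1\right) 24 = -24$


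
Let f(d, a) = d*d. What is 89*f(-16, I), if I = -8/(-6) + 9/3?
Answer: 22784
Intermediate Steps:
I = 13/3 (I = -8*(-⅙) + 9*(⅓) = 4/3 + 3 = 13/3 ≈ 4.3333)
f(d, a) = d²
89*f(-16, I) = 89*(-16)² = 89*256 = 22784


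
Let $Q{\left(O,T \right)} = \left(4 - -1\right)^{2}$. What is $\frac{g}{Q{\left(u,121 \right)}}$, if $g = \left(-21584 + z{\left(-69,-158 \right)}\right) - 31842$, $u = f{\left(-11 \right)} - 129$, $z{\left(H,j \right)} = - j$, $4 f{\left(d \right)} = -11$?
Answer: $- \frac{53268}{25} \approx -2130.7$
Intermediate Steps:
$f{\left(d \right)} = - \frac{11}{4}$ ($f{\left(d \right)} = \frac{1}{4} \left(-11\right) = - \frac{11}{4}$)
$u = - \frac{527}{4}$ ($u = - \frac{11}{4} - 129 = - \frac{527}{4} \approx -131.75$)
$g = -53268$ ($g = \left(-21584 - -158\right) - 31842 = \left(-21584 + 158\right) - 31842 = -21426 - 31842 = -53268$)
$Q{\left(O,T \right)} = 25$ ($Q{\left(O,T \right)} = \left(4 + 1\right)^{2} = 5^{2} = 25$)
$\frac{g}{Q{\left(u,121 \right)}} = - \frac{53268}{25}$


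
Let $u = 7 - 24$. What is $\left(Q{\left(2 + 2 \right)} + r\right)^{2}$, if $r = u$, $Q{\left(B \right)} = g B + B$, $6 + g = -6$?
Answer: $3721$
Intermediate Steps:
$g = -12$ ($g = -6 - 6 = -12$)
$Q{\left(B \right)} = - 11 B$ ($Q{\left(B \right)} = - 12 B + B = - 11 B$)
$u = -17$ ($u = 7 - 24 = -17$)
$r = -17$
$\left(Q{\left(2 + 2 \right)} + r\right)^{2} = \left(- 11 \left(2 + 2\right) - 17\right)^{2} = \left(\left(-11\right) 4 - 17\right)^{2} = \left(-44 - 17\right)^{2} = \left(-61\right)^{2} = 3721$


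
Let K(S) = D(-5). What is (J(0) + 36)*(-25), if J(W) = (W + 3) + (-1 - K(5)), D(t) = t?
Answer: -1075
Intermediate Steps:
K(S) = -5
J(W) = 7 + W (J(W) = (W + 3) + (-1 - 1*(-5)) = (3 + W) + (-1 + 5) = (3 + W) + 4 = 7 + W)
(J(0) + 36)*(-25) = ((7 + 0) + 36)*(-25) = (7 + 36)*(-25) = 43*(-25) = -1075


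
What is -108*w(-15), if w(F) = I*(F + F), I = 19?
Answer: 61560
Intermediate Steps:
w(F) = 38*F (w(F) = 19*(F + F) = 19*(2*F) = 38*F)
-108*w(-15) = -4104*(-15) = -108*(-570) = 61560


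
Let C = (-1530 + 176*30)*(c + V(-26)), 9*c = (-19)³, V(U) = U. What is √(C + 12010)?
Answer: 2*I*√6622665/3 ≈ 1715.6*I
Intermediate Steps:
c = -6859/9 (c = (⅑)*(-19)³ = (⅑)*(-6859) = -6859/9 ≈ -762.11)
C = -8866250/3 (C = (-1530 + 176*30)*(-6859/9 - 26) = (-1530 + 5280)*(-7093/9) = 3750*(-7093/9) = -8866250/3 ≈ -2.9554e+6)
√(C + 12010) = √(-8866250/3 + 12010) = √(-8830220/3) = 2*I*√6622665/3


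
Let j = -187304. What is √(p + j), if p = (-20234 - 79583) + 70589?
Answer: 2*I*√54133 ≈ 465.33*I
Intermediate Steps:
p = -29228 (p = -99817 + 70589 = -29228)
√(p + j) = √(-29228 - 187304) = √(-216532) = 2*I*√54133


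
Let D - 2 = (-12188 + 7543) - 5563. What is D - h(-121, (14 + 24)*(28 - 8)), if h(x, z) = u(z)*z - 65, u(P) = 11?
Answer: -18501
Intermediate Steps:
h(x, z) = -65 + 11*z (h(x, z) = 11*z - 65 = -65 + 11*z)
D = -10206 (D = 2 + ((-12188 + 7543) - 5563) = 2 + (-4645 - 5563) = 2 - 10208 = -10206)
D - h(-121, (14 + 24)*(28 - 8)) = -10206 - (-65 + 11*((14 + 24)*(28 - 8))) = -10206 - (-65 + 11*(38*20)) = -10206 - (-65 + 11*760) = -10206 - (-65 + 8360) = -10206 - 1*8295 = -10206 - 8295 = -18501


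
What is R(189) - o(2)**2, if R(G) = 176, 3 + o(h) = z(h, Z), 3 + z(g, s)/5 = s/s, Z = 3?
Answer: 7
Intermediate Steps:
z(g, s) = -10 (z(g, s) = -15 + 5*(s/s) = -15 + 5*1 = -15 + 5 = -10)
o(h) = -13 (o(h) = -3 - 10 = -13)
R(189) - o(2)**2 = 176 - 1*(-13)**2 = 176 - 1*169 = 176 - 169 = 7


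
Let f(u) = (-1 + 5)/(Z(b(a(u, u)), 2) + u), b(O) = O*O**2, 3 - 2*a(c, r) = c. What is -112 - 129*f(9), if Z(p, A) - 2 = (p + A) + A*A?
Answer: -302/5 ≈ -60.400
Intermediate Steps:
a(c, r) = 3/2 - c/2
b(O) = O**3
Z(p, A) = 2 + A + p + A**2 (Z(p, A) = 2 + ((p + A) + A*A) = 2 + ((A + p) + A**2) = 2 + (A + p + A**2) = 2 + A + p + A**2)
f(u) = 4/(8 + u + (3/2 - u/2)**3) (f(u) = (-1 + 5)/((2 + 2 + (3/2 - u/2)**3 + 2**2) + u) = 4/((2 + 2 + (3/2 - u/2)**3 + 4) + u) = 4/((8 + (3/2 - u/2)**3) + u) = 4/(8 + u + (3/2 - u/2)**3))
-112 - 129*f(9) = -112 - 4128/(64 - (-3 + 9)**3 + 8*9) = -112 - 4128/(64 - 1*6**3 + 72) = -112 - 4128/(64 - 1*216 + 72) = -112 - 4128/(64 - 216 + 72) = -112 - 4128/(-80) = -112 - 4128*(-1)/80 = -112 - 129*(-2/5) = -112 + 258/5 = -302/5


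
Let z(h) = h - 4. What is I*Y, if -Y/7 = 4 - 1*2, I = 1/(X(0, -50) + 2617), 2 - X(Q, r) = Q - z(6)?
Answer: -14/2621 ≈ -0.0053415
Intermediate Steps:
z(h) = -4 + h
X(Q, r) = 4 - Q (X(Q, r) = 2 - (Q - (-4 + 6)) = 2 - (Q - 1*2) = 2 - (Q - 2) = 2 - (-2 + Q) = 2 + (2 - Q) = 4 - Q)
I = 1/2621 (I = 1/((4 - 1*0) + 2617) = 1/((4 + 0) + 2617) = 1/(4 + 2617) = 1/2621 ≈ 0.00038153)
Y = -14 (Y = -7*(4 - 1*2) = -7*(4 - 2) = -7*2 = -14)
I*Y = (1/2621)*(-14) = -14/2621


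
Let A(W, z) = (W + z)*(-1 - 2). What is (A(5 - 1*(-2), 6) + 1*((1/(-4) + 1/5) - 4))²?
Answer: 741321/400 ≈ 1853.3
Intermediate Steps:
A(W, z) = -3*W - 3*z (A(W, z) = (W + z)*(-3) = -3*W - 3*z)
(A(5 - 1*(-2), 6) + 1*((1/(-4) + 1/5) - 4))² = ((-3*(5 - 1*(-2)) - 3*6) + 1*((1/(-4) + 1/5) - 4))² = ((-3*(5 + 2) - 18) + 1*((1*(-¼) + 1*(⅕)) - 4))² = ((-3*7 - 18) + 1*((-¼ + ⅕) - 4))² = ((-21 - 18) + 1*(-1/20 - 4))² = (-39 + 1*(-81/20))² = (-39 - 81/20)² = (-861/20)² = 741321/400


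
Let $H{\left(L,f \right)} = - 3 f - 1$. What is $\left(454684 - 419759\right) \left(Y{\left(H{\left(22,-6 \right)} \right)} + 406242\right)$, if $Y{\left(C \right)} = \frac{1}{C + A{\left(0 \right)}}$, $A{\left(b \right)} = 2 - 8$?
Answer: $14188005025$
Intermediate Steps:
$A{\left(b \right)} = -6$
$H{\left(L,f \right)} = -1 - 3 f$
$Y{\left(C \right)} = \frac{1}{-6 + C}$ ($Y{\left(C \right)} = \frac{1}{C - 6} = \frac{1}{-6 + C}$)
$\left(454684 - 419759\right) \left(Y{\left(H{\left(22,-6 \right)} \right)} + 406242\right) = \left(454684 - 419759\right) \left(\frac{1}{-6 - -17} + 406242\right) = 34925 \left(\frac{1}{-6 + \left(-1 + 18\right)} + 406242\right) = 34925 \left(\frac{1}{-6 + 17} + 406242\right) = 34925 \left(\frac{1}{11} + 406242\right) = 34925 \cdot \frac{4468663}{11} = 14188005025$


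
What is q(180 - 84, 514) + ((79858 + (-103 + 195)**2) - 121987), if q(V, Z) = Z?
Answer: -33151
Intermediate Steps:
q(180 - 84, 514) + ((79858 + (-103 + 195)**2) - 121987) = 514 + ((79858 + (-103 + 195)**2) - 121987) = 514 + ((79858 + 92**2) - 121987) = 514 + ((79858 + 8464) - 121987) = 514 + (88322 - 121987) = 514 - 33665 = -33151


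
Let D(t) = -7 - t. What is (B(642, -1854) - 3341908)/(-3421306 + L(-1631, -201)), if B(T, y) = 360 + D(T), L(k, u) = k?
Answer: 3342197/3422937 ≈ 0.97641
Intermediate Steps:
B(T, y) = 353 - T (B(T, y) = 360 + (-7 - T) = 353 - T)
(B(642, -1854) - 3341908)/(-3421306 + L(-1631, -201)) = ((353 - 1*642) - 3341908)/(-3421306 - 1631) = ((353 - 642) - 3341908)/(-3422937) = (-289 - 3341908)*(-1/3422937) = -3342197*(-1/3422937) = 3342197/3422937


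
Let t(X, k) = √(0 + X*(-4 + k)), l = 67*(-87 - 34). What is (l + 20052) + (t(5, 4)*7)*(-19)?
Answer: 11945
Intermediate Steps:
l = -8107 (l = 67*(-121) = -8107)
t(X, k) = √(X*(-4 + k))
(l + 20052) + (t(5, 4)*7)*(-19) = (-8107 + 20052) + (√(5*(-4 + 4))*7)*(-19) = 11945 + (√(5*0)*7)*(-19) = 11945 + (√0*7)*(-19) = 11945 + (0*7)*(-19) = 11945 + 0*(-19) = 11945 + 0 = 11945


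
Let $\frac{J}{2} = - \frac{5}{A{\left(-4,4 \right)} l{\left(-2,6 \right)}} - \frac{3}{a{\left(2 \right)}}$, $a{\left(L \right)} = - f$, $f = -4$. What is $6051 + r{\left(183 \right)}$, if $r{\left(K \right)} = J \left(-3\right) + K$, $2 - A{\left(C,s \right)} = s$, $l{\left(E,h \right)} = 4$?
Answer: $\frac{24939}{4} \approx 6234.8$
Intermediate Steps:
$A{\left(C,s \right)} = 2 - s$
$a{\left(L \right)} = 4$ ($a{\left(L \right)} = \left(-1\right) \left(-4\right) = 4$)
$J = - \frac{1}{4}$ ($J = 2 \left(- \frac{5}{\left(2 - 4\right) 4} - \frac{3}{4}\right) = 2 \left(- \frac{5}{\left(-2\right) 4} - \frac{3}{4}\right) = 2 \left(- \frac{5}{-8} - \frac{3}{4}\right) = 2 \left(\left(-5\right) \left(- \frac{1}{8}\right) - \frac{3}{4}\right) = 2 \left(\frac{5}{8} - \frac{3}{4}\right) = 2 \left(- \frac{1}{8}\right) = - \frac{1}{4} \approx -0.25$)
$r{\left(K \right)} = \frac{3}{4} + K$ ($r{\left(K \right)} = \left(- \frac{1}{4}\right) \left(-3\right) + K = \frac{3}{4} + K$)
$6051 + r{\left(183 \right)} = 6051 + \left(\frac{3}{4} + 183\right) = 6051 + \frac{735}{4} = \frac{24939}{4}$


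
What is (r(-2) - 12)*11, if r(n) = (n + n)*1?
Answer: -176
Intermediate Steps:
r(n) = 2*n (r(n) = (2*n)*1 = 2*n)
(r(-2) - 12)*11 = (2*(-2) - 12)*11 = (-4 - 12)*11 = -16*11 = -176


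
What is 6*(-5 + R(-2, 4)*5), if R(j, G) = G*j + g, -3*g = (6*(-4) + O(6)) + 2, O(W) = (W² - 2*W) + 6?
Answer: -350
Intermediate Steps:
O(W) = 6 + W² - 2*W
g = -8/3 (g = -((6*(-4) + (6 + 6² - 2*6)) + 2)/3 = -((-24 + (6 + 36 - 12)) + 2)/3 = -((-24 + 30) + 2)/3 = -(6 + 2)/3 = -⅓*8 = -8/3 ≈ -2.6667)
R(j, G) = -8/3 + G*j (R(j, G) = G*j - 8/3 = -8/3 + G*j)
6*(-5 + R(-2, 4)*5) = 6*(-5 + (-8/3 + 4*(-2))*5) = 6*(-5 + (-8/3 - 8)*5) = 6*(-5 - 32/3*5) = 6*(-5 - 160/3) = 6*(-175/3) = -350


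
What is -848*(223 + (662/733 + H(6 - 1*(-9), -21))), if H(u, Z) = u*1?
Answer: -148498368/733 ≈ -2.0259e+5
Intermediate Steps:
H(u, Z) = u
-848*(223 + (662/733 + H(6 - 1*(-9), -21))) = -848*(223 + (662/733 + (6 - 1*(-9)))) = -848*(223 + (662*(1/733) + (6 + 9))) = -848*(223 + (662/733 + 15)) = -848*(223 + 11657/733) = -848*175116/733 = -148498368/733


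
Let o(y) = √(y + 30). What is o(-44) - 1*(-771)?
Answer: 771 + I*√14 ≈ 771.0 + 3.7417*I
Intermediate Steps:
o(y) = √(30 + y)
o(-44) - 1*(-771) = √(30 - 44) - 1*(-771) = √(-14) + 771 = I*√14 + 771 = 771 + I*√14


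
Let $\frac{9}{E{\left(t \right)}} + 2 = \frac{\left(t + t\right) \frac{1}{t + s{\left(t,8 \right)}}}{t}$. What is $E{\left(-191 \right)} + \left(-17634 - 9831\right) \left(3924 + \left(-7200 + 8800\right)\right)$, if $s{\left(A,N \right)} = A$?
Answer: $- \frac{58107482499}{383} \approx -1.5172 \cdot 10^{8}$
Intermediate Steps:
$E{\left(t \right)} = \frac{9}{-2 + \frac{1}{t}}$ ($E{\left(t \right)} = \frac{9}{-2 + \frac{\left(t + t\right) \frac{1}{t + t}}{t}} = \frac{9}{-2 + \frac{2 t \frac{1}{2 t}}{t}} = \frac{9}{-2 + 1 \frac{1}{t}} = \frac{9}{-2 + \frac{1}{t}}$)
$E{\left(-191 \right)} + \left(-17634 - 9831\right) \left(3924 + \left(-7200 + 8800\right)\right) = \left(-9\right) \left(-191\right) \frac{1}{-1 + 2 \left(-191\right)} + \left(-17634 - 9831\right) \left(3924 + \left(-7200 + 8800\right)\right) = \left(-9\right) \left(-191\right) \frac{1}{-1 - 382} - 27465 \left(3924 + 1600\right) = \left(-9\right) \left(-191\right) \frac{1}{-383} - 151716660 = \left(-9\right) \left(-191\right) \left(- \frac{1}{383}\right) - 151716660 = - \frac{1719}{383} - 151716660 = - \frac{58107482499}{383}$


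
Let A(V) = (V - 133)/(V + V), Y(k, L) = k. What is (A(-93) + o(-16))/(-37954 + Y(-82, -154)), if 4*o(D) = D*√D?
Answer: -113/3537348 + 4*I/9509 ≈ -3.1945e-5 + 0.00042065*I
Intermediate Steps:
o(D) = D^(3/2)/4 (o(D) = (D*√D)/4 = D^(3/2)/4)
A(V) = (-133 + V)/(2*V) (A(V) = (-133 + V)/((2*V)) = (-133 + V)*(1/(2*V)) = (-133 + V)/(2*V))
(A(-93) + o(-16))/(-37954 + Y(-82, -154)) = ((½)*(-133 - 93)/(-93) + (-16)^(3/2)/4)/(-37954 - 82) = ((½)*(-1/93)*(-226) + (-64*I)/4)/(-38036) = (113/93 - 16*I)*(-1/38036) = -113/3537348 + 4*I/9509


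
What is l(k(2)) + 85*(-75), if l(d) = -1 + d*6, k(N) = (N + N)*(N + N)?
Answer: -6280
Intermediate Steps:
k(N) = 4*N**2 (k(N) = (2*N)*(2*N) = 4*N**2)
l(d) = -1 + 6*d
l(k(2)) + 85*(-75) = (-1 + 6*(4*2**2)) + 85*(-75) = (-1 + 6*(4*4)) - 6375 = (-1 + 6*16) - 6375 = (-1 + 96) - 6375 = 95 - 6375 = -6280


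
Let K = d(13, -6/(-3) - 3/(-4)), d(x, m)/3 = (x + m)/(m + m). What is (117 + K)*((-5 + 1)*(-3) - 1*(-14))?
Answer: 35919/11 ≈ 3265.4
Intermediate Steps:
d(x, m) = 3*(m + x)/(2*m) (d(x, m) = 3*((x + m)/(m + m)) = 3*((m + x)/((2*m))) = 3*((m + x)*(1/(2*m))) = 3*((m + x)/(2*m)) = 3*(m + x)/(2*m))
K = 189/22 (K = 3*((-6/(-3) - 3/(-4)) + 13)/(2*(-6/(-3) - 3/(-4))) = 3*((-6*(-1/3) - 3*(-1/4)) + 13)/(2*(-6*(-1/3) - 3*(-1/4))) = 3*((2 + 3/4) + 13)/(2*(2 + 3/4)) = 3*(11/4 + 13)/(2*(11/4)) = (3/2)*(4/11)*(63/4) = 189/22 ≈ 8.5909)
(117 + K)*((-5 + 1)*(-3) - 1*(-14)) = (117 + 189/22)*((-5 + 1)*(-3) - 1*(-14)) = 2763*(-4*(-3) + 14)/22 = 2763*(12 + 14)/22 = (2763/22)*26 = 35919/11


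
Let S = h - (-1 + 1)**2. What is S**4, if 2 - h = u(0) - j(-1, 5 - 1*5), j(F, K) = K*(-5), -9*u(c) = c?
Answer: 16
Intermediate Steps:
u(c) = -c/9
j(F, K) = -5*K
h = 2 (h = 2 - (-1/9*0 - (-5)*(5 - 1*5)) = 2 - (0 - (-5)*(5 - 5)) = 2 - (0 - (-5)*0) = 2 - (0 - 1*0) = 2 - (0 + 0) = 2 - 1*0 = 2 + 0 = 2)
S = 2 (S = 2 - (-1 + 1)**2 = 2 - 1*0**2 = 2 - 1*0 = 2 + 0 = 2)
S**4 = 2**4 = 16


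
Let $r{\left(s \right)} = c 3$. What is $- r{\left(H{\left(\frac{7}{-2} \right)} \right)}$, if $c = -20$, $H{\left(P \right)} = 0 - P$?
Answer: $60$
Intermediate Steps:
$H{\left(P \right)} = - P$
$r{\left(s \right)} = -60$ ($r{\left(s \right)} = \left(-20\right) 3 = -60$)
$- r{\left(H{\left(\frac{7}{-2} \right)} \right)} = \left(-1\right) \left(-60\right) = 60$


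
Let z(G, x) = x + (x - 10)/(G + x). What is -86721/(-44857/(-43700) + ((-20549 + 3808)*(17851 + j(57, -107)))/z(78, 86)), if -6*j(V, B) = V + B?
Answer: 8060708277900/321412716034481 ≈ 0.025079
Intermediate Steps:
j(V, B) = -B/6 - V/6 (j(V, B) = -(V + B)/6 = -(B + V)/6 = -B/6 - V/6)
z(G, x) = x + (-10 + x)/(G + x)
-86721/(-44857/(-43700) + ((-20549 + 3808)*(17851 + j(57, -107)))/z(78, 86)) = -86721/(-44857/(-43700) + ((-20549 + 3808)*(17851 + (-⅙*(-107) - ⅙*57)))/(((-10 + 86 + 86² + 78*86)/(78 + 86)))) = -86721/(-44857*(-1/43700) + (-16741*(17851 + (107/6 - 19/2)))/(((-10 + 86 + 7396 + 6708)/164))) = -86721/(44857/43700 + (-16741*(17851 + 25/3))/(((1/164)*14180))) = -86721/(44857/43700 + (-16741*53578/3)/(3545/41)) = -86721/(44857/43700 - 896949298/3*41/3545) = -86721/(44857/43700 - 36774921218/10635) = -86721/(-321412716034481/92949900) = -86721*(-92949900/321412716034481) = 8060708277900/321412716034481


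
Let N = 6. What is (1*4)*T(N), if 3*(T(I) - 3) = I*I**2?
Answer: 300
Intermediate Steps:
T(I) = 3 + I**3/3 (T(I) = 3 + (I*I**2)/3 = 3 + I**3/3)
(1*4)*T(N) = (1*4)*(3 + (1/3)*6**3) = 4*(3 + (1/3)*216) = 4*(3 + 72) = 4*75 = 300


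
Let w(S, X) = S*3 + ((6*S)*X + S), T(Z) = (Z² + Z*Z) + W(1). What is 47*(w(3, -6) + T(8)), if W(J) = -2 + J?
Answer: 1457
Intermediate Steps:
T(Z) = -1 + 2*Z² (T(Z) = (Z² + Z*Z) + (-2 + 1) = (Z² + Z²) - 1 = 2*Z² - 1 = -1 + 2*Z²)
w(S, X) = 4*S + 6*S*X (w(S, X) = 3*S + (6*S*X + S) = 3*S + (S + 6*S*X) = 4*S + 6*S*X)
47*(w(3, -6) + T(8)) = 47*(2*3*(2 + 3*(-6)) + (-1 + 2*8²)) = 47*(2*3*(2 - 18) + (-1 + 2*64)) = 47*(2*3*(-16) + (-1 + 128)) = 47*(-96 + 127) = 47*31 = 1457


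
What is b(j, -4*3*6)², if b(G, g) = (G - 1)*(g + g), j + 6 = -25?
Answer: 21233664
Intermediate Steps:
j = -31 (j = -6 - 25 = -31)
b(G, g) = 2*g*(-1 + G) (b(G, g) = (-1 + G)*(2*g) = 2*g*(-1 + G))
b(j, -4*3*6)² = (2*(-4*3*6)*(-1 - 31))² = (2*(-12*6)*(-32))² = (2*(-72)*(-32))² = 4608² = 21233664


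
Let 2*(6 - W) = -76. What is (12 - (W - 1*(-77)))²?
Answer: 11881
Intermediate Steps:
W = 44 (W = 6 - ½*(-76) = 6 + 38 = 44)
(12 - (W - 1*(-77)))² = (12 - (44 - 1*(-77)))² = (12 - (44 + 77))² = (12 - 1*121)² = (12 - 121)² = (-109)² = 11881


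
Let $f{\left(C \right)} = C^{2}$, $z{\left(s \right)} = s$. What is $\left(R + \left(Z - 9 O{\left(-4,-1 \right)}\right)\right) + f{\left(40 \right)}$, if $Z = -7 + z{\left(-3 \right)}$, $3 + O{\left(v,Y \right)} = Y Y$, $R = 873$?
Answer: $2481$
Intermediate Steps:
$O{\left(v,Y \right)} = -3 + Y^{2}$ ($O{\left(v,Y \right)} = -3 + Y Y = -3 + Y^{2}$)
$Z = -10$ ($Z = -7 - 3 = -10$)
$\left(R + \left(Z - 9 O{\left(-4,-1 \right)}\right)\right) + f{\left(40 \right)} = \left(873 - \left(10 + 9 \left(-3 + \left(-1\right)^{2}\right)\right)\right) + 40^{2} = \left(873 - \left(10 + 9 \left(-3 + 1\right)\right)\right) + 1600 = \left(873 - -8\right) + 1600 = \left(873 + \left(-10 + 18\right)\right) + 1600 = \left(873 + 8\right) + 1600 = 881 + 1600 = 2481$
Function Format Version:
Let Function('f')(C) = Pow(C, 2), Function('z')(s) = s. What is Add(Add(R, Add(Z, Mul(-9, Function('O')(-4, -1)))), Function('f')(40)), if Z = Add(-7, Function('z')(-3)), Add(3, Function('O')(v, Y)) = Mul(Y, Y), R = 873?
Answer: 2481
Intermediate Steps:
Function('O')(v, Y) = Add(-3, Pow(Y, 2)) (Function('O')(v, Y) = Add(-3, Mul(Y, Y)) = Add(-3, Pow(Y, 2)))
Z = -10 (Z = Add(-7, -3) = -10)
Add(Add(R, Add(Z, Mul(-9, Function('O')(-4, -1)))), Function('f')(40)) = Add(Add(873, Add(-10, Mul(-9, Add(-3, Pow(-1, 2))))), Pow(40, 2)) = Add(Add(873, Add(-10, Mul(-9, Add(-3, 1)))), 1600) = Add(Add(873, Add(-10, Mul(-9, -2))), 1600) = Add(Add(873, Add(-10, 18)), 1600) = Add(Add(873, 8), 1600) = Add(881, 1600) = 2481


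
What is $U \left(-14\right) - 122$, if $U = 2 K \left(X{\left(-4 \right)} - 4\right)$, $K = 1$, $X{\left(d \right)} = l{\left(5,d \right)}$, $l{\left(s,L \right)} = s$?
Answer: $-150$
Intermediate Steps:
$X{\left(d \right)} = 5$
$U = 2$ ($U = 2 \cdot 1 \left(5 - 4\right) = 2 \left(5 - 4\right) = 2 \cdot 1 = 2$)
$U \left(-14\right) - 122 = 2 \left(-14\right) - 122 = -28 - 122 = -150$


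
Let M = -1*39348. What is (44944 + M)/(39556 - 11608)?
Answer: 1399/6987 ≈ 0.20023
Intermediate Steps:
M = -39348
(44944 + M)/(39556 - 11608) = (44944 - 39348)/(39556 - 11608) = 5596/27948 = 5596*(1/27948) = 1399/6987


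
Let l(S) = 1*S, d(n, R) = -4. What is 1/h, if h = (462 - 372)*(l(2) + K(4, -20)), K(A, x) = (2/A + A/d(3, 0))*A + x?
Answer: -1/1800 ≈ -0.00055556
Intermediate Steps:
K(A, x) = x + A*(2/A - A/4) (K(A, x) = (2/A + A/(-4))*A + x = (2/A + A*(-¼))*A + x = (2/A - A/4)*A + x = A*(2/A - A/4) + x = x + A*(2/A - A/4))
l(S) = S
h = -1800 (h = (462 - 372)*(2 + (2 - 20 - ¼*4²)) = 90*(2 + (2 - 20 - ¼*16)) = 90*(2 + (2 - 20 - 4)) = 90*(2 - 22) = 90*(-20) = -1800)
1/h = 1/(-1800) = -1/1800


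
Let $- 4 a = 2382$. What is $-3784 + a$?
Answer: $- \frac{8759}{2} \approx -4379.5$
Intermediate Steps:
$a = - \frac{1191}{2}$ ($a = \left(- \frac{1}{4}\right) 2382 = - \frac{1191}{2} \approx -595.5$)
$-3784 + a = -3784 - \frac{1191}{2} = - \frac{8759}{2}$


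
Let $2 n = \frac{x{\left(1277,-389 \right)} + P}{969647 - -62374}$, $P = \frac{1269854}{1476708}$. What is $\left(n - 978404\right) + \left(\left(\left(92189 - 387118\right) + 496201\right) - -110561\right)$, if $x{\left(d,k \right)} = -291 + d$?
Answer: $- \frac{1015849981789217657}{1523993666868} \approx -6.6657 \cdot 10^{5}$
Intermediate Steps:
$P = \frac{634927}{738354}$ ($P = 1269854 \cdot \frac{1}{1476708} = \frac{634927}{738354} \approx 0.85992$)
$n = \frac{728651971}{1523993666868}$ ($n = \frac{\left(\left(-291 + 1277\right) + \frac{634927}{738354}\right) \frac{1}{969647 - -62374}}{2} = \frac{\left(986 + \frac{634927}{738354}\right) \frac{1}{969647 + \left(-698051 + 760425\right)}}{2} = \frac{\frac{728651971}{738354} \frac{1}{969647 + 62374}}{2} = \frac{\frac{728651971}{738354} \cdot \frac{1}{1032021}}{2} = \frac{1}{2} \cdot \frac{728651971}{761996833434} = \frac{728651971}{1523993666868} \approx 0.00047812$)
$\left(n - 978404\right) + \left(\left(\left(92189 - 387118\right) + 496201\right) - -110561\right) = \left(\frac{728651971}{1523993666868} - 978404\right) + \left(\left(\left(92189 - 387118\right) + 496201\right) - -110561\right) = - \frac{1491081498909666701}{1523993666868} + \left(\left(-294929 + 496201\right) + 110561\right) = - \frac{1491081498909666701}{1523993666868} + \left(201272 + 110561\right) = - \frac{1491081498909666701}{1523993666868} + 311833 = - \frac{1015849981789217657}{1523993666868}$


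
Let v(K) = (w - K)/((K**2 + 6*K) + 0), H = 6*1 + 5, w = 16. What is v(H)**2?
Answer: 25/34969 ≈ 0.00071492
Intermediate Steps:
H = 11 (H = 6 + 5 = 11)
v(K) = (16 - K)/(K**2 + 6*K) (v(K) = (16 - K)/((K**2 + 6*K) + 0) = (16 - K)/(K**2 + 6*K))
v(H)**2 = ((16 - 1*11)/(11*(6 + 11)))**2 = ((1/11)*(16 - 11)/17)**2 = ((1/11)*(1/17)*5)**2 = (5/187)**2 = 25/34969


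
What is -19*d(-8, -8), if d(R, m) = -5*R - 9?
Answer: -589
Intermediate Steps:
d(R, m) = -9 - 5*R
-19*d(-8, -8) = -19*(-9 - 5*(-8)) = -19*(-9 + 40) = -19*31 = -589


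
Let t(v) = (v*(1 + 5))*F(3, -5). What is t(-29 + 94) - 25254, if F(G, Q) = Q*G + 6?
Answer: -28764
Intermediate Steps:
F(G, Q) = 6 + G*Q (F(G, Q) = G*Q + 6 = 6 + G*Q)
t(v) = -54*v (t(v) = (v*(1 + 5))*(6 + 3*(-5)) = (v*6)*(6 - 15) = (6*v)*(-9) = -54*v)
t(-29 + 94) - 25254 = -54*(-29 + 94) - 25254 = -54*65 - 25254 = -3510 - 25254 = -28764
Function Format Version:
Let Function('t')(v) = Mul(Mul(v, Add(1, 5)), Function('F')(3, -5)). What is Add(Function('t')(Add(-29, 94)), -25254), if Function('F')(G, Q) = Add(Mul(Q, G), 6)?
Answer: -28764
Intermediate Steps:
Function('F')(G, Q) = Add(6, Mul(G, Q)) (Function('F')(G, Q) = Add(Mul(G, Q), 6) = Add(6, Mul(G, Q)))
Function('t')(v) = Mul(-54, v) (Function('t')(v) = Mul(Mul(v, Add(1, 5)), Add(6, Mul(3, -5))) = Mul(Mul(v, 6), Add(6, -15)) = Mul(Mul(6, v), -9) = Mul(-54, v))
Add(Function('t')(Add(-29, 94)), -25254) = Add(Mul(-54, Add(-29, 94)), -25254) = Add(Mul(-54, 65), -25254) = Add(-3510, -25254) = -28764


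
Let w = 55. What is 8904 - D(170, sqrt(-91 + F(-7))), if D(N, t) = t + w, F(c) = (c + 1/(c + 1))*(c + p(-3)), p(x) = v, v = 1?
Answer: 8849 - 4*I*sqrt(3) ≈ 8849.0 - 6.9282*I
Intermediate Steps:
p(x) = 1
F(c) = (1 + c)*(c + 1/(1 + c)) (F(c) = (c + 1/(c + 1))*(c + 1) = (c + 1/(1 + c))*(1 + c) = (1 + c)*(c + 1/(1 + c)))
D(N, t) = 55 + t (D(N, t) = t + 55 = 55 + t)
8904 - D(170, sqrt(-91 + F(-7))) = 8904 - (55 + sqrt(-91 + (1 - 7 + (-7)**2))) = 8904 - (55 + sqrt(-91 + (1 - 7 + 49))) = 8904 - (55 + sqrt(-91 + 43)) = 8904 - (55 + sqrt(-48)) = 8904 - (55 + 4*I*sqrt(3)) = 8904 + (-55 - 4*I*sqrt(3)) = 8849 - 4*I*sqrt(3)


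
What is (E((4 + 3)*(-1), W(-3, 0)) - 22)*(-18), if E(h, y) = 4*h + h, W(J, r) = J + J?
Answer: 1026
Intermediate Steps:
W(J, r) = 2*J
E(h, y) = 5*h
(E((4 + 3)*(-1), W(-3, 0)) - 22)*(-18) = (5*((4 + 3)*(-1)) - 22)*(-18) = (5*(7*(-1)) - 22)*(-18) = (5*(-7) - 22)*(-18) = (-35 - 22)*(-18) = -57*(-18) = 1026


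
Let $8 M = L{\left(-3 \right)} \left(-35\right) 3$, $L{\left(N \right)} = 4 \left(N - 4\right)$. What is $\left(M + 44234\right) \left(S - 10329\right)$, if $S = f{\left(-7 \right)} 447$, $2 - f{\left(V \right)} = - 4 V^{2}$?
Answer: $\frac{6973622931}{2} \approx 3.4868 \cdot 10^{9}$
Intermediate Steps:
$f{\left(V \right)} = 2 + 4 V^{2}$ ($f{\left(V \right)} = 2 - - 4 V^{2} = 2 + 4 V^{2}$)
$L{\left(N \right)} = -16 + 4 N$ ($L{\left(N \right)} = 4 \left(-4 + N\right) = -16 + 4 N$)
$M = \frac{735}{2}$ ($M = \frac{\left(-16 + 4 \left(-3\right)\right) \left(-35\right) 3}{8} = \frac{\left(-16 - 12\right) \left(-35\right) 3}{8} = \frac{\left(-28\right) \left(-35\right) 3}{8} = \frac{980 \cdot 3}{8} = \frac{1}{8} \cdot 2940 = \frac{735}{2} \approx 367.5$)
$S = 88506$ ($S = \left(2 + 4 \left(-7\right)^{2}\right) 447 = \left(2 + 4 \cdot 49\right) 447 = \left(2 + 196\right) 447 = 198 \cdot 447 = 88506$)
$\left(M + 44234\right) \left(S - 10329\right) = \left(\frac{735}{2} + 44234\right) \left(88506 - 10329\right) = \frac{89203}{2} \cdot 78177 = \frac{6973622931}{2}$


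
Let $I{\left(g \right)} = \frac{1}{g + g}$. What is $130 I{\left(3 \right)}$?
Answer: $\frac{65}{3} \approx 21.667$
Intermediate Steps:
$I{\left(g \right)} = \frac{1}{2 g}$
$130 I{\left(3 \right)} = 130 \frac{1}{2 \cdot 3} = 130 \cdot \frac{1}{2} \cdot \frac{1}{3} = 130 \cdot \frac{1}{6} = \frac{65}{3}$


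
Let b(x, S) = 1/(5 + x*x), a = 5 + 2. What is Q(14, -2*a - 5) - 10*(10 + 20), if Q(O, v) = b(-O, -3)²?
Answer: -12120299/40401 ≈ -300.00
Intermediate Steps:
a = 7
b(x, S) = 1/(5 + x²)
Q(O, v) = (5 + O²)⁻² (Q(O, v) = (1/(5 + (-O)²))² = (1/(5 + O²))² = (5 + O²)⁻²)
Q(14, -2*a - 5) - 10*(10 + 20) = (5 + 14²)⁻² - 10*(10 + 20) = (5 + 196)⁻² - 10*30 = 201⁻² - 300 = 1/40401 - 300 = -12120299/40401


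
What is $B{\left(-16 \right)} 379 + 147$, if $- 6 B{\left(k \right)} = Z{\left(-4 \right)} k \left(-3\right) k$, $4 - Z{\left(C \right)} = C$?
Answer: $388243$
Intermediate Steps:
$Z{\left(C \right)} = 4 - C$
$B{\left(k \right)} = 4 k^{2}$ ($B{\left(k \right)} = - \frac{\left(4 - -4\right) k \left(-3\right) k}{6} = - \frac{\left(4 + 4\right) \left(- 3 k\right) k}{6} = - \frac{8 \left(- 3 k\right) k}{6} = - \frac{- 24 k k}{6} = - \frac{\left(-24\right) k^{2}}{6} = 4 k^{2}$)
$B{\left(-16 \right)} 379 + 147 = 4 \left(-16\right)^{2} \cdot 379 + 147 = 4 \cdot 256 \cdot 379 + 147 = 1024 \cdot 379 + 147 = 388096 + 147 = 388243$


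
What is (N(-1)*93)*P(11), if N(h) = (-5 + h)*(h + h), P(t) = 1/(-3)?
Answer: -372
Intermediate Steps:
P(t) = -⅓
N(h) = 2*h*(-5 + h) (N(h) = (-5 + h)*(2*h) = 2*h*(-5 + h))
(N(-1)*93)*P(11) = ((2*(-1)*(-5 - 1))*93)*(-⅓) = ((2*(-1)*(-6))*93)*(-⅓) = (12*93)*(-⅓) = 1116*(-⅓) = -372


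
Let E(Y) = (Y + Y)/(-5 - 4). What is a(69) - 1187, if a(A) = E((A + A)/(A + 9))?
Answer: -138925/117 ≈ -1187.4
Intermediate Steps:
E(Y) = -2*Y/9 (E(Y) = (2*Y)/(-9) = (2*Y)*(-⅑) = -2*Y/9)
a(A) = -4*A/(9*(9 + A)) (a(A) = -2*(A + A)/(9*(A + 9)) = -2*2*A/(9*(9 + A)) = -4*A/(9*(9 + A)))
a(69) - 1187 = -4*69/(81 + 9*69) - 1187 = -4*69/(81 + 621) - 1187 = -4*69/702 - 1187 = -4*69*1/702 - 1187 = -46/117 - 1187 = -138925/117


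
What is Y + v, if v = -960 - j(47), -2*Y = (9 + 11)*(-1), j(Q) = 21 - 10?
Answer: -961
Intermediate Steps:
j(Q) = 11
Y = 10 (Y = -(9 + 11)*(-1)/2 = -10*(-1) = -½*(-20) = 10)
v = -971 (v = -960 - 1*11 = -960 - 11 = -971)
Y + v = 10 - 971 = -961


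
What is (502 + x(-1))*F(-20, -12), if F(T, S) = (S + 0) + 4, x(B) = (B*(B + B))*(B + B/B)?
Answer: -4016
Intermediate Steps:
x(B) = 2*B²*(1 + B) (x(B) = (B*(2*B))*(B + 1) = (2*B²)*(1 + B) = 2*B²*(1 + B))
F(T, S) = 4 + S (F(T, S) = S + 4 = 4 + S)
(502 + x(-1))*F(-20, -12) = (502 + 2*(-1)²*(1 - 1))*(4 - 12) = (502 + 2*1*0)*(-8) = (502 + 0)*(-8) = 502*(-8) = -4016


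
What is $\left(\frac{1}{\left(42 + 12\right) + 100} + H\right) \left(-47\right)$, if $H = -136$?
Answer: $\frac{984321}{154} \approx 6391.7$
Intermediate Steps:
$\left(\frac{1}{\left(42 + 12\right) + 100} + H\right) \left(-47\right) = \left(\frac{1}{\left(42 + 12\right) + 100} - 136\right) \left(-47\right) = \left(\frac{1}{54 + 100} - 136\right) \left(-47\right) = \left(\frac{1}{154} - 136\right) \left(-47\right) = \left(- \frac{20943}{154}\right) \left(-47\right) = \frac{984321}{154}$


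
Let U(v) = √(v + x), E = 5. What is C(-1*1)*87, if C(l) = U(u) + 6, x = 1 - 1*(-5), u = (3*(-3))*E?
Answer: 522 + 87*I*√39 ≈ 522.0 + 543.31*I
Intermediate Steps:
u = -45 (u = (3*(-3))*5 = -9*5 = -45)
x = 6 (x = 1 + 5 = 6)
U(v) = √(6 + v) (U(v) = √(v + 6) = √(6 + v))
C(l) = 6 + I*√39 (C(l) = √(6 - 45) + 6 = √(-39) + 6 = I*√39 + 6 = 6 + I*√39)
C(-1*1)*87 = (6 + I*√39)*87 = 522 + 87*I*√39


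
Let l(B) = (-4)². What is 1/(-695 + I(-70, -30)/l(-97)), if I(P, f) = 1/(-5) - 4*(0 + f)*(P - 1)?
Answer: -80/98201 ≈ -0.00081466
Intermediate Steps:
l(B) = 16
I(P, f) = -⅕ - 4*f*(-1 + P)
1/(-695 + I(-70, -30)/l(-97)) = 1/(-695 + (-⅕ + 4*(-30) - 4*(-70)*(-30))/16) = 1/(-695 + (-⅕ - 120 - 8400)*(1/16)) = 1/(-695 - 42601/5*1/16) = 1/(-695 - 42601/80) = 1/(-98201/80) = -80/98201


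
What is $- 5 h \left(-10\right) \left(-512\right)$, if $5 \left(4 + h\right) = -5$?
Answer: $128000$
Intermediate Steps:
$h = -5$ ($h = -4 + \frac{1}{5} \left(-5\right) = -4 - 1 = -5$)
$- 5 h \left(-10\right) \left(-512\right) = \left(-5\right) \left(-5\right) \left(-10\right) \left(-512\right) = 25 \left(-10\right) \left(-512\right) = \left(-250\right) \left(-512\right) = 128000$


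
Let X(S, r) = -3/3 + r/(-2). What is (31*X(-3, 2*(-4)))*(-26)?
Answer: -2418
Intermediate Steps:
X(S, r) = -1 - r/2 (X(S, r) = -3*⅓ + r*(-½) = -1 - r/2)
(31*X(-3, 2*(-4)))*(-26) = (31*(-1 - (-4)))*(-26) = (31*(-1 - ½*(-8)))*(-26) = (31*(-1 + 4))*(-26) = (31*3)*(-26) = 93*(-26) = -2418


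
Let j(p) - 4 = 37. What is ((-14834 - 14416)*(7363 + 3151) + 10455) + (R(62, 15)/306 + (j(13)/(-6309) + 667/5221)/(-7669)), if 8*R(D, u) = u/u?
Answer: -102077634054130465445/331933829936 ≈ -3.0752e+8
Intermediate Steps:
j(p) = 41 (j(p) = 4 + 37 = 41)
R(D, u) = ⅛ (R(D, u) = (u/u)/8 = (⅛)*1 = ⅛)
((-14834 - 14416)*(7363 + 3151) + 10455) + (R(62, 15)/306 + (j(13)/(-6309) + 667/5221)/(-7669)) = ((-14834 - 14416)*(7363 + 3151) + 10455) + ((⅛)/306 + (41/(-6309) + 667/5221)/(-7669)) = (-29250*10514 + 10455) + ((⅛)*(1/306) + (41*(-1/6309) + 667*(1/5221))*(-1/7669)) = (-307534500 + 10455) + (1/2448 + (-41/6309 + 29/227)*(-1/7669)) = -307524045 + (1/2448 + (173654/1432143)*(-1/7669)) = -307524045 + (1/2448 - 173654/10983104667) = -307524045 + 130345675/331933829936 = -102077634054130465445/331933829936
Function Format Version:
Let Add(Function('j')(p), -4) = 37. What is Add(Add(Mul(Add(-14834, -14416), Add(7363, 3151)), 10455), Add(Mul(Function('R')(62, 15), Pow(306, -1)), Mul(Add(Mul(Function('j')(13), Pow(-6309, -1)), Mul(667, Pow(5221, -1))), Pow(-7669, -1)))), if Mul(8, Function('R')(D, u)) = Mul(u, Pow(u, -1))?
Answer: Rational(-102077634054130465445, 331933829936) ≈ -3.0752e+8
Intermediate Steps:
Function('j')(p) = 41 (Function('j')(p) = Add(4, 37) = 41)
Function('R')(D, u) = Rational(1, 8) (Function('R')(D, u) = Mul(Rational(1, 8), Mul(u, Pow(u, -1))) = Mul(Rational(1, 8), 1) = Rational(1, 8))
Add(Add(Mul(Add(-14834, -14416), Add(7363, 3151)), 10455), Add(Mul(Function('R')(62, 15), Pow(306, -1)), Mul(Add(Mul(Function('j')(13), Pow(-6309, -1)), Mul(667, Pow(5221, -1))), Pow(-7669, -1)))) = Add(Add(Mul(Add(-14834, -14416), Add(7363, 3151)), 10455), Add(Mul(Rational(1, 8), Pow(306, -1)), Mul(Add(Mul(41, Pow(-6309, -1)), Mul(667, Pow(5221, -1))), Pow(-7669, -1)))) = Add(Add(Mul(-29250, 10514), 10455), Add(Mul(Rational(1, 8), Rational(1, 306)), Mul(Add(Mul(41, Rational(-1, 6309)), Mul(667, Rational(1, 5221))), Rational(-1, 7669)))) = Add(Add(-307534500, 10455), Add(Rational(1, 2448), Mul(Add(Rational(-41, 6309), Rational(29, 227)), Rational(-1, 7669)))) = Add(-307524045, Add(Rational(1, 2448), Mul(Rational(173654, 1432143), Rational(-1, 7669)))) = Add(-307524045, Add(Rational(1, 2448), Rational(-173654, 10983104667))) = Add(-307524045, Rational(130345675, 331933829936)) = Rational(-102077634054130465445, 331933829936)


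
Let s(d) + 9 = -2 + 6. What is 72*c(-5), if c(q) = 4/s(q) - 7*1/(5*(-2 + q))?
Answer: -216/5 ≈ -43.200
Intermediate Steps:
s(d) = -5 (s(d) = -9 + (-2 + 6) = -9 + 4 = -5)
c(q) = -4/5 - 7/(-10 + 5*q) (c(q) = 4/(-5) - 7*1/(5*(-2 + q)) = 4*(-1/5) - 7/(-10 + 5*q) = -4/5 - 7/(-10 + 5*q))
72*c(-5) = 72*((1 - 4*(-5))/(5*(-2 - 5))) = 72*((1/5)*(1 + 20)/(-7)) = 72*((1/5)*(-1/7)*21) = 72*(-3/5) = -216/5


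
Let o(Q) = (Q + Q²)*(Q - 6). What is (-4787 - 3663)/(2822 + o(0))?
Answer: -4225/1411 ≈ -2.9943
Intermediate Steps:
o(Q) = (-6 + Q)*(Q + Q²) (o(Q) = (Q + Q²)*(-6 + Q) = (-6 + Q)*(Q + Q²))
(-4787 - 3663)/(2822 + o(0)) = (-4787 - 3663)/(2822 + 0*(-6 + 0² - 5*0)) = -8450/(2822 + 0*(-6 + 0 + 0)) = -8450/(2822 + 0*(-6)) = -8450/(2822 + 0) = -8450/2822 = -8450*1/2822 = -4225/1411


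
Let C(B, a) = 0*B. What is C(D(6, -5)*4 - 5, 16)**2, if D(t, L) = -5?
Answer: 0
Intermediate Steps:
C(B, a) = 0
C(D(6, -5)*4 - 5, 16)**2 = 0**2 = 0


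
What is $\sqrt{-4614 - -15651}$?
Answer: $\sqrt{11037} \approx 105.06$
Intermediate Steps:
$\sqrt{-4614 - -15651} = \sqrt{-4614 + 15651} = \sqrt{11037}$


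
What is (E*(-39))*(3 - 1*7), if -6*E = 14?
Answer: -364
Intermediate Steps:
E = -7/3 (E = -⅙*14 = -7/3 ≈ -2.3333)
(E*(-39))*(3 - 1*7) = (-7/3*(-39))*(3 - 1*7) = 91*(3 - 7) = 91*(-4) = -364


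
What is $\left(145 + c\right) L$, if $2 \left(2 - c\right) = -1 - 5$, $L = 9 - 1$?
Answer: $1200$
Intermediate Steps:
$L = 8$ ($L = 9 - 1 = 8$)
$c = 5$ ($c = 2 - \frac{-1 - 5}{2} = 2 - -3 = 2 + 3 = 5$)
$\left(145 + c\right) L = \left(145 + 5\right) 8 = 150 \cdot 8 = 1200$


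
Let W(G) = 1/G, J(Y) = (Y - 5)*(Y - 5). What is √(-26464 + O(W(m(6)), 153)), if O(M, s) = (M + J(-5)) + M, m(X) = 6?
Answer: I*√237273/3 ≈ 162.37*I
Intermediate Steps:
J(Y) = (-5 + Y)² (J(Y) = (-5 + Y)*(-5 + Y) = (-5 + Y)²)
O(M, s) = 100 + 2*M (O(M, s) = (M + (-5 - 5)²) + M = (M + (-10)²) + M = (M + 100) + M = (100 + M) + M = 100 + 2*M)
√(-26464 + O(W(m(6)), 153)) = √(-26464 + (100 + 2/6)) = √(-26464 + (100 + 2*(⅙))) = √(-26464 + (100 + ⅓)) = √(-26464 + 301/3) = √(-79091/3) = I*√237273/3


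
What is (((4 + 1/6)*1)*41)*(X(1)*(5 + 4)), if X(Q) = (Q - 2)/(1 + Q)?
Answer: -3075/4 ≈ -768.75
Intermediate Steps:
X(Q) = (-2 + Q)/(1 + Q)
(((4 + 1/6)*1)*41)*(X(1)*(5 + 4)) = (((4 + 1/6)*1)*41)*(((-2 + 1)/(1 + 1))*(5 + 4)) = (((4 + ⅙)*1)*41)*((-1/2)*9) = (((25/6)*1)*41)*(((½)*(-1))*9) = ((25/6)*41)*(-½*9) = (1025/6)*(-9/2) = -3075/4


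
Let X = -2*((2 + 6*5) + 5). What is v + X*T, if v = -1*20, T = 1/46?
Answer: -497/23 ≈ -21.609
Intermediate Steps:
T = 1/46 ≈ 0.021739
v = -20
X = -74 (X = -2*((2 + 30) + 5) = -2*(32 + 5) = -2*37 = -74)
v + X*T = -20 - 74*1/46 = -20 - 37/23 = -497/23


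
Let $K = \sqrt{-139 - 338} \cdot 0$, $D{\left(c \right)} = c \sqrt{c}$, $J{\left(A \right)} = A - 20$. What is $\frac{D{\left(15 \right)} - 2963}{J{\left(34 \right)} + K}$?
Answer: $- \frac{2963}{14} + \frac{15 \sqrt{15}}{14} \approx -207.49$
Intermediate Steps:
$J{\left(A \right)} = -20 + A$
$D{\left(c \right)} = c^{\frac{3}{2}}$
$K = 0$ ($K = \sqrt{-477} \cdot 0 = 3 i \sqrt{53} \cdot 0 = 0$)
$\frac{D{\left(15 \right)} - 2963}{J{\left(34 \right)} + K} = \frac{15^{\frac{3}{2}} - 2963}{\left(-20 + 34\right) + 0} = \frac{15 \sqrt{15} - 2963}{14 + 0} = \frac{-2963 + 15 \sqrt{15}}{14} = \left(-2963 + 15 \sqrt{15}\right) \frac{1}{14} = - \frac{2963}{14} + \frac{15 \sqrt{15}}{14}$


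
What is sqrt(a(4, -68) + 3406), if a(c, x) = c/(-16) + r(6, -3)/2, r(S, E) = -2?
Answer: sqrt(13619)/2 ≈ 58.350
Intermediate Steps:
a(c, x) = -1 - c/16 (a(c, x) = c/(-16) - 2/2 = c*(-1/16) - 2*1/2 = -c/16 - 1 = -1 - c/16)
sqrt(a(4, -68) + 3406) = sqrt((-1 - 1/16*4) + 3406) = sqrt((-1 - 1/4) + 3406) = sqrt(-5/4 + 3406) = sqrt(13619/4) = sqrt(13619)/2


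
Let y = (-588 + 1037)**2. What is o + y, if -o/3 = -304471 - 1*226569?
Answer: 1794721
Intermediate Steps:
o = 1593120 (o = -3*(-304471 - 1*226569) = -3*(-304471 - 226569) = -3*(-531040) = 1593120)
y = 201601 (y = 449**2 = 201601)
o + y = 1593120 + 201601 = 1794721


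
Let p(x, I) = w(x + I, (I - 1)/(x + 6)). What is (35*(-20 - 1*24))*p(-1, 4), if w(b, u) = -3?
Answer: 4620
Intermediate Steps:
p(x, I) = -3
(35*(-20 - 1*24))*p(-1, 4) = (35*(-20 - 1*24))*(-3) = (35*(-20 - 24))*(-3) = (35*(-44))*(-3) = -1540*(-3) = 4620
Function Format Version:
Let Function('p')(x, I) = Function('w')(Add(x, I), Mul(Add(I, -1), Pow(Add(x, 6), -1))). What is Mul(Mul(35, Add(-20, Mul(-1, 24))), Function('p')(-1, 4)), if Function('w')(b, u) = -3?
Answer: 4620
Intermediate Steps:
Function('p')(x, I) = -3
Mul(Mul(35, Add(-20, Mul(-1, 24))), Function('p')(-1, 4)) = Mul(Mul(35, Add(-20, Mul(-1, 24))), -3) = Mul(Mul(35, Add(-20, -24)), -3) = Mul(Mul(35, -44), -3) = Mul(-1540, -3) = 4620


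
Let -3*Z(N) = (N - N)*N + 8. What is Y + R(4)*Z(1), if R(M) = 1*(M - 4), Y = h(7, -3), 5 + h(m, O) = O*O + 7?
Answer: 11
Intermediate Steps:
h(m, O) = 2 + O² (h(m, O) = -5 + (O*O + 7) = -5 + (O² + 7) = -5 + (7 + O²) = 2 + O²)
Y = 11 (Y = 2 + (-3)² = 2 + 9 = 11)
R(M) = -4 + M (R(M) = 1*(-4 + M) = -4 + M)
Z(N) = -8/3 (Z(N) = -((N - N)*N + 8)/3 = -(0*N + 8)/3 = -(0 + 8)/3 = -⅓*8 = -8/3)
Y + R(4)*Z(1) = 11 + (-4 + 4)*(-8/3) = 11 + 0*(-8/3) = 11 + 0 = 11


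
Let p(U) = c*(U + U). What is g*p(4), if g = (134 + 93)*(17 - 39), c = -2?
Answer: 79904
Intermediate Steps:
p(U) = -4*U (p(U) = -2*(U + U) = -4*U)
g = -4994 (g = 227*(-22) = -4994)
g*p(4) = -(-19976)*4 = -4994*(-16) = 79904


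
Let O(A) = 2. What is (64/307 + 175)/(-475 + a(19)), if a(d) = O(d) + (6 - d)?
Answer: -53789/149202 ≈ -0.36051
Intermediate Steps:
a(d) = 8 - d (a(d) = 2 + (6 - d) = 8 - d)
(64/307 + 175)/(-475 + a(19)) = (64/307 + 175)/(-475 + (8 - 1*19)) = (64*(1/307) + 175)/(-475 + (8 - 19)) = (64/307 + 175)/(-475 - 11) = (53789/307)/(-486) = (53789/307)*(-1/486) = -53789/149202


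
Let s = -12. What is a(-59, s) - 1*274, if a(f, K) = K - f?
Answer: -227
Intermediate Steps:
a(-59, s) - 1*274 = (-12 - 1*(-59)) - 1*274 = (-12 + 59) - 274 = 47 - 274 = -227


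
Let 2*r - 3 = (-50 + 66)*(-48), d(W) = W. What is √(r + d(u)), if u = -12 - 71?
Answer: 7*I*√38/2 ≈ 21.575*I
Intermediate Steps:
u = -83
r = -765/2 (r = 3/2 + ((-50 + 66)*(-48))/2 = 3/2 + (16*(-48))/2 = 3/2 + (½)*(-768) = 3/2 - 384 = -765/2 ≈ -382.50)
√(r + d(u)) = √(-765/2 - 83) = √(-931/2) = 7*I*√38/2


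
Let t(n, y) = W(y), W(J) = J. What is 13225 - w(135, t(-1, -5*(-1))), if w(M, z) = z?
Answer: 13220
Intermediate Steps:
t(n, y) = y
13225 - w(135, t(-1, -5*(-1))) = 13225 - (-5)*(-1) = 13225 - 1*5 = 13225 - 5 = 13220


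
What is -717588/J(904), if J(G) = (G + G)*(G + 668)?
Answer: -59799/236848 ≈ -0.25248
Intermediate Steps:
J(G) = 2*G*(668 + G) (J(G) = (2*G)*(668 + G) = 2*G*(668 + G))
-717588/J(904) = -717588*1/(1808*(668 + 904)) = -717588/(2*904*1572) = -717588/2842176 = -717588*1/2842176 = -59799/236848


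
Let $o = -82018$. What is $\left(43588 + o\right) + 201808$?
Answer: $163378$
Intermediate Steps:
$\left(43588 + o\right) + 201808 = \left(43588 - 82018\right) + 201808 = -38430 + 201808 = 163378$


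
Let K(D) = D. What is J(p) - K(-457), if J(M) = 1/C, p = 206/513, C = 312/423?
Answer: 47669/104 ≈ 458.36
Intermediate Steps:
C = 104/141 (C = 312*(1/423) = 104/141 ≈ 0.73759)
p = 206/513 (p = 206*(1/513) = 206/513 ≈ 0.40156)
J(M) = 141/104 (J(M) = 1/(104/141) = 141/104)
J(p) - K(-457) = 141/104 - 1*(-457) = 141/104 + 457 = 47669/104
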